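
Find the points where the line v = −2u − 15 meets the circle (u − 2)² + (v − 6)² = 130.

Express v = −2u − 15 and substitute into the circle:
5u² + 80u + 315 = 0  ⟹  u² + 16u + 63 = 0
u = −7 or u = −9, giving (−7, −1) and (−9, 3).

(−9, 3) and (−7, −1)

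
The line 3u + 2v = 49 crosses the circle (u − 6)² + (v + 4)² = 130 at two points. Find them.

(13, 5) and (17, −1)

Express v = (49 − 3u)/2 and substitute into the circle:
13u² − 390u + 2873 = 0  ⟹  u² − 30u + 221 = 0
u = 17 or u = 13, giving (17, −1) and (13, 5).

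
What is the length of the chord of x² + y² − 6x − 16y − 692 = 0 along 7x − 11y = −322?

3√170

The distance from (3, 8) to the line is 255/√170, and r² = 765.
Half the chord is √(r² − d²) = √(765/2), so the full chord is 3√170.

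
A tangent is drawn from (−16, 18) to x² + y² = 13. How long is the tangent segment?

9√7

The centre is (0, 0) and r = √13. The square of the distance from P to the centre is 256 + 324 = 580.
Power of the point: PT² = |PO|² − r² = 567, so PT = 9√7.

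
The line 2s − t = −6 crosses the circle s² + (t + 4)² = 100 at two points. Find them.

Substitute t = 2s + 6:
5s² + 40s = 0  ⟹  s² + 8s = 0
s = 0 or s = −8, giving (0, 6) and (−8, −10).

(−8, −10) and (0, 6)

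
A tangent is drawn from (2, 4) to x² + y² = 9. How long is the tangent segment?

Centre (0, 0), r² = 9. |PO|² = (2)² + (4)² = 20.
By the tangent–radius right angle, tangent length = √(|PO|² − r²) = √11.

√11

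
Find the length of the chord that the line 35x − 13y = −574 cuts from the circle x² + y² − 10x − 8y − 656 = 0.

√1394

Centre (5, 4), r² = 697. Perpendicular distance d from centre to line = |697| / √1394 = 697/√1394.
Chord = 2√(r² − d²) = 2·√(697/2) = √1394.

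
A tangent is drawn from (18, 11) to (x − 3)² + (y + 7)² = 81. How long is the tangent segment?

6√13

With centre O = (3, −7), |OP|² = 549 and r² = 81.
Power of the point: PT² = |PO|² − r² = 468, so PT = 6√13.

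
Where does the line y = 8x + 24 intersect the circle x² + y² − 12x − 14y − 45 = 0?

From the line, y = 8x + 24. Substituting:
65x² + 260x + 195 = 0  ⟹  x² + 4x + 3 = 0
x = −1 or x = −3, giving (−1, 16) and (−3, 0).

(−3, 0) and (−1, 16)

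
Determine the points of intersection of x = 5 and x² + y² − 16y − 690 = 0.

The line gives x = 5. Substituting into the circle:
y² − 16y − 665 = 0
y = 35 or y = −19, giving (5, 35) and (5, −19).

(5, −19) and (5, 35)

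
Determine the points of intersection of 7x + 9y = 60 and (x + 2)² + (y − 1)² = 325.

Substitute y = (60 − 7x)/9:
130x² − 390x − 23400 = 0  ⟹  x² − 3x − 180 = 0
x = 15 or x = −12, giving (15, −5) and (−12, 16).

(−12, 16) and (15, −5)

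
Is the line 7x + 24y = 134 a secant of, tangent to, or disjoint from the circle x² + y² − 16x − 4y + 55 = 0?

d² = (7·8 + 24·2 − (134))²/625 = 36/25; r² = 13.
Since d² < r², the line cuts the circle twice.

secant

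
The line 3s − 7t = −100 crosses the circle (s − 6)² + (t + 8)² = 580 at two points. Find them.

(−10, 10) and (4, 16)

Express t = (100 + 3s)/7 and substitute into the circle:
58s² + 348s − 2320 = 0  ⟹  s² + 6s − 40 = 0
s = 4 or s = −10, giving (4, 16) and (−10, 10).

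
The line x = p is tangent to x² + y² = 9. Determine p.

Tangency holds when the distance from the centre (0, 0) to the line equals the radius 3:
|1·0 + 0·0 − p| / √1 = 3
|p| = 3, so p = 3 or p = −3.

p = −3 or p = 3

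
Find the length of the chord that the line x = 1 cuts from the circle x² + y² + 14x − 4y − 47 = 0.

12

Centre (−7, 2), r² = 100. Perpendicular distance d from centre to line = |−8| / √1 = 8.
Half the chord is √(r² − d²) = √(36), so the full chord is 12.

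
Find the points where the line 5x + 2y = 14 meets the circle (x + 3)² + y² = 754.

Substitute y = (14 − 5x)/2:
29x² − 116x − 2784 = 0  ⟹  x² − 4x − 96 = 0
x = 12 or x = −8, giving (12, −23) and (−8, 27).

(−8, 27) and (12, −23)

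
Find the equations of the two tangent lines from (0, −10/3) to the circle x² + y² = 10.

Let a tangent through (0, −10/3) have slope m. Its distance from (0, 0) must equal √10:
(0m − (10/3))² = 10(m² + 1)
9m² − 1 = 0, so m = 1/3 or m = −1/3.
With m = 1/3: x − 3y = 10. With m = −1/3: x + 3y = −10.

x − 3y = 10 and x + 3y = −10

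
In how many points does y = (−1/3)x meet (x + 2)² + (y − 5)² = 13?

0

Substituting the line into the circle gives 10x² + 66x + 144 = 0.
Δ = 4356 − 5760 = −1404.
No real roots: the line does not meet the circle.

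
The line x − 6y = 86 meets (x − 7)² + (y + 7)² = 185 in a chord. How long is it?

Centre (7, −7), r² = 185. Perpendicular distance d from centre to line = |−37| / √37 = 37/√37.
Chord = 2√(r² − d²) = 2·√(148) = 4√37.

4√37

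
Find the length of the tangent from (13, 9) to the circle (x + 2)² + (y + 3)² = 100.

√269

With centre O = (−2, −3), |OP|² = 369 and r² = 100.
By the tangent–radius right angle, tangent length = √(|PO|² − r²) = √269.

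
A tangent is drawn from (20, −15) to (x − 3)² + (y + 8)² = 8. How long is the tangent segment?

√330

The centre is (3, −8) and r = 2√2. The square of the distance from P to the centre is 289 + 49 = 338.
Power of the point: PT² = |PO|² − r² = 330, so PT = √330.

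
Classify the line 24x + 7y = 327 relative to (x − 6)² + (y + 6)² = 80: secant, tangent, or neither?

neither

d² = (24·6 + 7·(−6) − (327))²/625 = 81; r² = 80.
Since d² > r², the line lies outside the circle.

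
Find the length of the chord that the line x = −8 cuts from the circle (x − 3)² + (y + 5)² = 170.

14

The distance from (3, −5) to the line is 11, and r² = 170.
Half the chord is √(r² − d²) = √(49), so the full chord is 14.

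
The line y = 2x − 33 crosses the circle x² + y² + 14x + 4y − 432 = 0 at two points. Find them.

From the line, y = 2x − 33. Substituting:
5x² − 110x + 525 = 0  ⟹  x² − 22x + 105 = 0
x = 15 or x = 7, giving (15, −3) and (7, −19).

(7, −19) and (15, −3)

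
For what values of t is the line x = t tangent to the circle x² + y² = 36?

For a tangent, require d(centre, line) = r = 6.
|1·0 + 0·0 − t| / √1 = 6
|t| = 6, so t = 6 or t = −6.

t = −6 or t = 6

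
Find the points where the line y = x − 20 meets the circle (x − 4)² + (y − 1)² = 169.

Express y = x − 20 and substitute into the circle:
2x² − 50x + 288 = 0  ⟹  x² − 25x + 144 = 0
x = 16 or x = 9, giving (16, −4) and (9, −11).

(9, −11) and (16, −4)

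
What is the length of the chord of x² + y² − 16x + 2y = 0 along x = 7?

16

The line gives x = 7. Substituting into the circle:
y² + 2y − 63 = 0
y = 7 or y = −9, giving (7, 7) and (7, −9).
|(7, 7) − (7, −9)| = √((0)² + (16)²) = 16.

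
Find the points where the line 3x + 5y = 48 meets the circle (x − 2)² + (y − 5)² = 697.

Substitute y = (48 − 3x)/5:
34x² − 238x − 16796 = 0  ⟹  x² − 7x − 494 = 0
x = 26 or x = −19, giving (26, −6) and (−19, 21).

(−19, 21) and (26, −6)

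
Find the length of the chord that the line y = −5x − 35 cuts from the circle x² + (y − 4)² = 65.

√26

Centre (0, 4), r² = 65. Perpendicular distance d from centre to line = |39| / √26 = 39/√26.
Chord = 2√(r² − d²) = 2·√(13/2) = √26.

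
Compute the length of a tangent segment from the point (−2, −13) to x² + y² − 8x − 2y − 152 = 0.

3√7

With centre O = (4, 1), |OP|² = 232 and r² = 169.
The tangent meets the radius at right angles, so tangent² = |PO|² − r² = 232 − 169 = 63.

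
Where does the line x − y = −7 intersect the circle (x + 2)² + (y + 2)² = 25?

Substitute y = x + 7:
2x² + 22x + 60 = 0  ⟹  x² + 11x + 30 = 0
x = −5 or x = −6, giving (−5, 2) and (−6, 1).

(−6, 1) and (−5, 2)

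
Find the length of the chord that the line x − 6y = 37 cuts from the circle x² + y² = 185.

4√37

The distance from (0, 0) to the line is 37/√37, and r² = 185.
Chord = 2√(r² − d²) = 2·√(148) = 4√37.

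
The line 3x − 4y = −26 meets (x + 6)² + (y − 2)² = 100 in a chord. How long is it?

Centre (−6, 2), r² = 100. Perpendicular distance d from centre to line = |0| / √25 = 0/√25.
Half the chord is √(r² − d²) = √(100), so the full chord is 20.

20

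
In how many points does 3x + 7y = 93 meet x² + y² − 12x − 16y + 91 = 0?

2

Substituting the line into the circle gives 58x² − 810x + 2692 = 0.
Δ = 656100 − 624544 = 31556.
Two real roots: the line is a secant.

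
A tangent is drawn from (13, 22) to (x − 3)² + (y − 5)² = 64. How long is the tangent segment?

5√13

The centre is (3, 5) and r = 8. The square of the distance from P to the centre is 100 + 289 = 389.
Power of the point: PT² = |PO|² − r² = 325, so PT = 5√13.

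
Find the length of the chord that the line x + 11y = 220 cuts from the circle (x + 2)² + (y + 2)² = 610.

From the line, y = (220 − x)/11. Substituting:
122x² − 14762 = 0  ⟹  x² − 121 = 0
x = 11 or x = −11, giving (11, 19) and (−11, 21).
Chord length = distance between (11, 19) and (−11, 21) = √488 = 2√122.

2√122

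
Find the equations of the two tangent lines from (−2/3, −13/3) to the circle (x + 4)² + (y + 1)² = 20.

x − 2y = 8 and 2x − y = 3

Write the tangent as mx − y + (−13/3 − m·(−2/3)) = 0 and set its distance from the centre to 2√5:
[m·(−10/3) − (10/3)]² = 20(m² + 1)
2m² − 5m + 2 = 0, so m = 1/2 or m = 2.
With m = 1/2: x − 2y = 8. With m = 2: 2x − y = 3.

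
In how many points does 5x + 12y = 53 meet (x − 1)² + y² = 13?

Centre (1, 0), r² = 13. Distance² from centre to line = (−48)²/169 = 2304/169.
Since d² > r², the line lies outside the circle.

0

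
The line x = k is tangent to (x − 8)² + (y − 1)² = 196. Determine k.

k = −6 or k = 22

For a tangent, require d(centre, line) = r = 14.
|1·8 + 0·1 − k| / √1 = 14
|k − (8)| = 14, so k = 22 or k = −6.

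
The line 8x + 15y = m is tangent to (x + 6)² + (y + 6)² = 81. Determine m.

For a tangent, require d(centre, line) = r = 9.
|8·(−6) + 15·(−6) − m| / √289 = 9
|m − (−138)| = 9·17, so m = 15 or m = −291.

m = −291 or m = 15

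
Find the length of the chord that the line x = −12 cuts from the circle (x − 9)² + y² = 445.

Centre (9, 0), r² = 445. Perpendicular distance d from centre to line = |21| / √1 = 21.
Chord = 2√(r² − d²) = 2·√(4) = 4.

4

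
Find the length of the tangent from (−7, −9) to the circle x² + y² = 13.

Centre (0, 0), r² = 13. |PO|² = (−7)² + (−9)² = 130.
Power of the point: PT² = |PO|² − r² = 117, so PT = 3√13.

3√13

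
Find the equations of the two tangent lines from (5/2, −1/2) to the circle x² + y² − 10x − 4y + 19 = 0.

Write the tangent as mx − y + (−1/2 − m·(5/2)) = 0 and set its distance from the centre to √10:
[m·(5/2) − (5/2)]² = 10(m² + 1)
3m² + 10m + 3 = 0, so m = −3 or m = −1/3.
With m = −3: 3x + y = 7. With m = −1/3: x + 3y = 1.

3x + y = 7 and x + 3y = 1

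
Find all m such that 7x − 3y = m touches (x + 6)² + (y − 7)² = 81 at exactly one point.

Tangency holds when the distance from the centre (−6, 7) to the line equals the radius 9:
|7·(−6) − 3·7 − m| / √58 = 9
|m − (−63)| = 9√58.

m = −63 ± 9√58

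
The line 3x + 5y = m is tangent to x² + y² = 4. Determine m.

The line touches the circle iff its distance from (0, 0) is 2:
|3·0 + 5·0 − m| / √34 = 2
|m| = 2√34.

m = ±2√34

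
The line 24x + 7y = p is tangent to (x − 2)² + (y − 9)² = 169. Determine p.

For a tangent, require d(centre, line) = r = 13.
|24·2 + 7·9 − p| / √625 = 13
|p − (111)| = 13·25, so p = 436 or p = −214.

p = −214 or p = 436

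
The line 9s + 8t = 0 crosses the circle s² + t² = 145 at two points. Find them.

Express t = (−9s)/8 and substitute into the circle:
145s² − 9280 = 0  ⟹  s² − 64 = 0
s = 8 or s = −8, giving (8, −9) and (−8, 9).

(−8, 9) and (8, −9)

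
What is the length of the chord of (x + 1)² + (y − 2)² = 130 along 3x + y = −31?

Centre (−1, 2), r² = 130. Perpendicular distance d from centre to line = |30| / √10 = 30/√10.
Chord = 2√(r² − d²) = 2·√(40) = 4√10.

4√10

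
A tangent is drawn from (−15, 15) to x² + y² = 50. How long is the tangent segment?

The centre is (0, 0) and r = 5√2. The square of the distance from P to the centre is 225 + 225 = 450.
The tangent meets the radius at right angles, so tangent² = |PO|² − r² = 450 − 50 = 400.

20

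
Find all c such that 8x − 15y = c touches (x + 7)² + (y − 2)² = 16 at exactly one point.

c = −154 or c = −18

For a tangent, require d(centre, line) = r = 4.
|8·(−7) − 15·2 − c| / √289 = 4
|c − (−86)| = 4·17, so c = −18 or c = −154.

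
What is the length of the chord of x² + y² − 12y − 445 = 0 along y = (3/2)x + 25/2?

From the line, y = (25 + 3x)/2. Substituting:
13x² + 78x − 1755 = 0  ⟹  x² + 6x − 135 = 0
x = 9 or x = −15, giving (9, 26) and (−15, −10).
Chord length = distance between (9, 26) and (−15, −10) = √1872 = 12√13.

12√13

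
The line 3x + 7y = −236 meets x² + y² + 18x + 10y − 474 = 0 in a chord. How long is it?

Substitute y = (−236 − 3x)/7:
58x² + 2088x + 15950 = 0  ⟹  x² + 36x + 275 = 0
x = −11 or x = −25, giving (−11, −29) and (−25, −23).
Chord length = distance between (−11, −29) and (−25, −23) = √232 = 2√58.

2√58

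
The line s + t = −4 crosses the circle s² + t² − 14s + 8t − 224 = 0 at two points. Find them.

Substitute t = −s − 4:
2s² − 14s − 240 = 0  ⟹  s² − 7s − 120 = 0
s = 15 or s = −8, giving (15, −19) and (−8, 4).

(−8, 4) and (15, −19)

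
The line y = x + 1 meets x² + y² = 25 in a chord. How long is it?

7√2

The distance from (0, 0) to the line is 1/√2, and r² = 25.
Half the chord is √(r² − d²) = √(49/2), so the full chord is 7√2.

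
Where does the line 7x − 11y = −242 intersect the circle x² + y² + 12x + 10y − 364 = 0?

From the line, y = (242 + 7x)/11. Substituting:
170x² + 5610x + 41140 = 0  ⟹  x² + 33x + 242 = 0
x = −11 or x = −22, giving (−11, 15) and (−22, 8).

(−22, 8) and (−11, 15)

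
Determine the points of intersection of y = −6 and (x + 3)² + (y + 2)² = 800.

(−31, −6) and (25, −6)

Substitute y = −6:
x² + 6x − 775 = 0
x = 25 or x = −31, giving (25, −6) and (−31, −6).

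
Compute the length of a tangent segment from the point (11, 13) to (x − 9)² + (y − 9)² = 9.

√11

The centre is (9, 9) and r = 3. The square of the distance from P to the centre is 4 + 16 = 20.
The tangent meets the radius at right angles, so tangent² = |PO|² − r² = 20 − 9 = 11.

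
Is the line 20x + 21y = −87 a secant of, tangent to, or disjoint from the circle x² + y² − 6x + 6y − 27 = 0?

secant

Substituting the line into the circle gives 841x² − 1686x − 15300 = 0.
Discriminant = (−1686)² − 4·841·(−15300) = 54311796 > 0.
Two real roots: the line is a secant.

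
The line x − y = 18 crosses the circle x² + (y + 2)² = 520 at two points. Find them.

Substitute y = x − 18:
2x² − 32x − 264 = 0  ⟹  x² − 16x − 132 = 0
x = 22 or x = −6, giving (22, 4) and (−6, −24).

(−6, −24) and (22, 4)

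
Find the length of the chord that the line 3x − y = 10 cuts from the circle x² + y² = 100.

Substitute y = 3x − 10:
10x² − 60x = 0  ⟹  x² − 6x = 0
x = 6 or x = 0, giving (6, 8) and (0, −10).
Chord length = distance between (6, 8) and (0, −10) = √360 = 6√10.

6√10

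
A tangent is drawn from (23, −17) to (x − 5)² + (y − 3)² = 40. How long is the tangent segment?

6√19

Centre (5, 3), r² = 40. |PO|² = (18)² + (−20)² = 724.
Power of the point: PT² = |PO|² − r² = 684, so PT = 6√19.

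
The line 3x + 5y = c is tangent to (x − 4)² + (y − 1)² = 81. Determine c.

For a tangent, require d(centre, line) = r = 9.
|3·4 + 5·1 − c| / √34 = 9
|c − (17)| = 9√34.

c = 17 ± 9√34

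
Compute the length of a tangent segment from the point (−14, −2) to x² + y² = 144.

2√14

Centre (0, 0), r² = 144. |PO|² = (−14)² + (−2)² = 200.
Power of the point: PT² = |PO|² − r² = 56, so PT = 2√14.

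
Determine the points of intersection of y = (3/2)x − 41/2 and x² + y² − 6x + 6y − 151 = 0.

(3, −16) and (15, 2)

Express y = (−41 + 3x)/2 and substitute into the circle:
13x² − 234x + 585 = 0  ⟹  x² − 18x + 45 = 0
x = 15 or x = 3, giving (15, 2) and (3, −16).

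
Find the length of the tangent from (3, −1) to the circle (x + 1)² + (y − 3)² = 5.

3√3

The centre is (−1, 3) and r = √5. The square of the distance from P to the centre is 16 + 16 = 32.
Power of the point: PT² = |PO|² − r² = 27, so PT = 3√3.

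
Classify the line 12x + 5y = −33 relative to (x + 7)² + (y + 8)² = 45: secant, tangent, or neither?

neither

Substituting the line into the circle gives 169x² + 182x + 149 = 0.
Discriminant = (182)² − 4·169·(149) = −67600 < 0.
No real roots: the line does not meet the circle.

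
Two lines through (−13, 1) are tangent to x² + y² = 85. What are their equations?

7x + 6y = −85 and 6x − 7y = −85

Let a tangent through (−13, 1) have slope m. Its distance from (0, 0) must equal √85:
(13m − (−1))² = 85(m² + 1)
42m² + 13m − 42 = 0, so m = −7/6 or m = 6/7.
With m = −7/6: 7x + 6y = −85. With m = 6/7: 6x − 7y = −85.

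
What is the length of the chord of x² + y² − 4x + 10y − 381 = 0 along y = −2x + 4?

18√5

Substitute y = −2x + 4:
5x² − 40x − 325 = 0  ⟹  x² − 8x − 65 = 0
x = 13 or x = −5, giving (13, −22) and (−5, 14).
|(13, −22) − (−5, 14)| = √((18)² + (−36)²) = 18√5.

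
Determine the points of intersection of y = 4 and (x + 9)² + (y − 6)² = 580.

(−33, 4) and (15, 4)

Substitute y = 4:
x² + 18x − 495 = 0
x = 15 or x = −33, giving (15, 4) and (−33, 4).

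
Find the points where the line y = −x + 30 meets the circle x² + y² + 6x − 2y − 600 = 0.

From the line, y = −x + 30. Substituting:
2x² − 52x + 240 = 0  ⟹  x² − 26x + 120 = 0
x = 20 or x = 6, giving (20, 10) and (6, 24).

(6, 24) and (20, 10)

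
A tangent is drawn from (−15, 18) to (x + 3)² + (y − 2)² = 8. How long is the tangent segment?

14√2

Centre (−3, 2), r² = 8. |PO|² = (−12)² + (16)² = 400.
Power of the point: PT² = |PO|² − r² = 392, so PT = 14√2.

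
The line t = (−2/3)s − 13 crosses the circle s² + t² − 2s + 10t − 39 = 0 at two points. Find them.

(−6, −9) and (0, −13)

From the line, t = (−39 − 2s)/3. Substituting:
13s² + 78s = 0  ⟹  s² + 6s = 0
s = 0 or s = −6, giving (0, −13) and (−6, −9).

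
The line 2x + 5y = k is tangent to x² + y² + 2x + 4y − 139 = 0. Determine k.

For a tangent, require d(centre, line) = r = 12.
|2·(−1) + 5·(−2) − k| / √29 = 12
|k − (−12)| = 12√29.

k = −12 ± 12√29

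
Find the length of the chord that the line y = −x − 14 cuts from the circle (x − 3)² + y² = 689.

33√2

Express y = −x − 14 and substitute into the circle:
2x² + 22x − 484 = 0  ⟹  x² + 11x − 242 = 0
x = 11 or x = −22, giving (11, −25) and (−22, 8).
Chord length = distance between (11, −25) and (−22, 8) = √2178 = 33√2.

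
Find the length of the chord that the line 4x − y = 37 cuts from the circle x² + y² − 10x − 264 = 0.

The distance from (5, 0) to the line is 17/√17, and r² = 289.
Chord = 2√(r² − d²) = 2·√(272) = 8√17.

8√17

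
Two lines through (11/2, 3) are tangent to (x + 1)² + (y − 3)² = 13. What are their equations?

2x − 3y = 2 and 2x + 3y = 20

A line y − (3) = m(x − (11/2)) is tangent when its distance from (−1, 3) is √13:
(−13/2m − (0))² = 13(m² + 1)
9m² − 4 = 0, so m = 2/3 or m = −2/3.
Through (11/2, 3) these give 2x − 3y = 2 and 2x + 3y = 20.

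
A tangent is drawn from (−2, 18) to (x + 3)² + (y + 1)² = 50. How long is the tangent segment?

With centre O = (−3, −1), |OP|² = 362 and r² = 50.
By the tangent–radius right angle, tangent length = √(|PO|² − r²) = √312 = 2√78.

2√78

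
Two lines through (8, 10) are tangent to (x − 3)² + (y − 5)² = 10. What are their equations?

Let a tangent through (8, 10) have slope m. Its distance from (3, 5) must equal √10:
(−5m − (−5))² = 10(m² + 1)
3m² − 10m + 3 = 0, so m = 1/3 or m = 3.
Through (8, 10) these give x − 3y = −22 and 3x − y = 14.

x − 3y = −22 and 3x − y = 14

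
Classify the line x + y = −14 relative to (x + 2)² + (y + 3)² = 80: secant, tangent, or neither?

Centre (−2, −3), r² = 80. Distance² from centre to line = (9)²/2 = 81/2.
Since d² < r², the line cuts the circle twice.

secant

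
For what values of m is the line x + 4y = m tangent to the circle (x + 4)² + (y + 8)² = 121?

For a tangent, require d(centre, line) = r = 11.
|1·(−4) + 4·(−8) − m| / √17 = 11
|m − (−36)| = 11√17.

m = −36 ± 11√17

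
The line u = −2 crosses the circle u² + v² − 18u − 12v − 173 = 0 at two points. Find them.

The line gives u = −2. Substituting into the circle:
v² − 12v − 133 = 0
v = 19 or v = −7, giving (−2, 19) and (−2, −7).

(−2, −7) and (−2, 19)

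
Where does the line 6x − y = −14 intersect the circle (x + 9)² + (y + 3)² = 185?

Substitute y = 6x + 14:
37x² + 222x + 185 = 0  ⟹  x² + 6x + 5 = 0
x = −1 or x = −5, giving (−1, 8) and (−5, −16).

(−5, −16) and (−1, 8)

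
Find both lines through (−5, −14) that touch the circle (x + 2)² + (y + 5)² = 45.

2x + y = −24 and x − 2y = 23

A line y − (−14) = m(x − (−5)) is tangent when its distance from (−2, −5) is 3√5:
(3m − (9))² = 45(m² + 1)
2m² + 3m − 2 = 0, so m = −2 or m = 1/2.
Through (−5, −14) these give 2x + y = −24 and x − 2y = 23.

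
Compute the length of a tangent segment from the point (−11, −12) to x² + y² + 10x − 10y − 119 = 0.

With centre O = (−5, 5), |OP|² = 325 and r² = 169.
By the tangent–radius right angle, tangent length = √(|PO|² − r²) = √156 = 2√39.

2√39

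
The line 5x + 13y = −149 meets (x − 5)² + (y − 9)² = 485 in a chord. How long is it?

√194

Centre (5, 9), r² = 485. Perpendicular distance d from centre to line = |291| / √194 = 291/√194.
Chord = 2√(r² − d²) = 2·√(97/2) = √194.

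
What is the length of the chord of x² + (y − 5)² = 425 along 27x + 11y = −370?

5√34

The distance from (0, 5) to the line is 425/√850, and r² = 425.
Chord = 2√(r² − d²) = 2·√(425/2) = 5√34.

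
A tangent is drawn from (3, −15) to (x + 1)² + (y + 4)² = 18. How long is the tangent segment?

With centre O = (−1, −4), |OP|² = 137 and r² = 18.
The tangent meets the radius at right angles, so tangent² = |PO|² − r² = 137 − 18 = 119.

√119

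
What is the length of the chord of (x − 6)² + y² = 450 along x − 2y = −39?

6√5

Centre (6, 0), r² = 450. Perpendicular distance d from centre to line = |45| / √5 = 45/√5.
Chord = 2√(r² − d²) = 2·√(45) = 6√5.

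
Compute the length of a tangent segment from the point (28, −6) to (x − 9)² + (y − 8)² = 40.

The centre is (9, 8) and r = 2√10. The square of the distance from P to the centre is 361 + 196 = 557.
The tangent meets the radius at right angles, so tangent² = |PO|² − r² = 557 − 40 = 517.

√517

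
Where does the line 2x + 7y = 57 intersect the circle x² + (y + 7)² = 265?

(−3, 9) and (11, 5)

Express y = (57 − 2x)/7 and substitute into the circle:
53x² − 424x − 1749 = 0  ⟹  x² − 8x − 33 = 0
x = 11 or x = −3, giving (11, 5) and (−3, 9).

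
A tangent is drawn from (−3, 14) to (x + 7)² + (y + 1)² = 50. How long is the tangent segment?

√191

With centre O = (−7, −1), |OP|² = 241 and r² = 50.
By the tangent–radius right angle, tangent length = √(|PO|² − r²) = √191.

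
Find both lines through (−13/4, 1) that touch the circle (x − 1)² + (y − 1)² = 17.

A line y − (1) = m(x − (−13/4)) is tangent when its distance from (1, 1) is √17:
[m·(17/4) − (0)]² = 17(m² + 1)
m² − 16 = 0, so m = −4 or m = 4.
Through (−13/4, 1) these give 4x + y = −12 and 4x − y = −14.

4x + y = −12 and 4x − y = −14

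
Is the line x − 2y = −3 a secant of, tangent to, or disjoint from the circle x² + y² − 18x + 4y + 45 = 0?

Substituting the line into the circle gives 5x² − 58x + 213 = 0.
Discriminant = (−58)² − 4·5·(213) = −896 < 0.
No real roots: the line does not meet the circle.

disjoint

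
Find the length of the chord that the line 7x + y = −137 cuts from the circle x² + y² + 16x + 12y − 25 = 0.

5√2

Centre (−8, −6), r² = 125. Perpendicular distance d from centre to line = |75| / √50 = 75/√50.
Chord = 2√(r² − d²) = 2·√(25/2) = 5√2.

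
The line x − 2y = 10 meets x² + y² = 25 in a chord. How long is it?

Express y = (−10 + x)/2 and substitute into the circle:
5x² − 20x = 0  ⟹  x² − 4x = 0
x = 4 or x = 0, giving (4, −3) and (0, −5).
|(4, −3) − (0, −5)| = √((4)² + (2)²) = 2√5.

2√5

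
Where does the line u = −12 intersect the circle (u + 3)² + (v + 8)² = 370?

(−12, −25) and (−12, 9)

The line gives u = −12. Substituting into the circle:
v² + 16v − 225 = 0
v = 9 or v = −25, giving (−12, 9) and (−12, −25).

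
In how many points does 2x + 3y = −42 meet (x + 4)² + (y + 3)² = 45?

0

Substituting the line into the circle gives 13x² + 204x + 828 = 0.
Discriminant = (204)² − 4·13·(828) = −1440 < 0.
No real roots: the line does not meet the circle.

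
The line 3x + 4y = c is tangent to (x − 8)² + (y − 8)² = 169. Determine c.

For a tangent, require d(centre, line) = r = 13.
|3·8 + 4·8 − c| / √25 = 13
|c − (56)| = 13·5, so c = 121 or c = −9.

c = −9 or c = 121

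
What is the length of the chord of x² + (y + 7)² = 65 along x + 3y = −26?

5√10

Express y = (−26 − x)/3 and substitute into the circle:
10x² + 10x − 560 = 0  ⟹  x² + x − 56 = 0
x = 7 or x = −8, giving (7, −11) and (−8, −6).
Chord length = distance between (7, −11) and (−8, −6) = √250 = 5√10.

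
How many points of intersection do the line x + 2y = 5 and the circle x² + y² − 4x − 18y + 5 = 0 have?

2

Substituting the line into the circle gives 5x² + 10x − 135 = 0.
Δ = 100 − (−2700) = 2800.
Two real roots: the line is a secant.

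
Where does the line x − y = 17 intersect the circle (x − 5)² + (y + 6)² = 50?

From the line, y = x − 17. Substituting:
2x² − 32x + 96 = 0  ⟹  x² − 16x + 48 = 0
x = 12 or x = 4, giving (12, −5) and (4, −13).

(4, −13) and (12, −5)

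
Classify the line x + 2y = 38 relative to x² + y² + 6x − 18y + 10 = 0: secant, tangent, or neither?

neither

Centre (−3, 9), r² = 80. Distance² from centre to line = (−23)²/5 = 529/5.
Since d² > r², the line lies outside the circle.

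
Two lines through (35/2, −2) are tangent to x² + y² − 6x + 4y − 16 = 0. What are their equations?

2x + 5y = 25 and 2x − 5y = 45

A line y − (−2) = m(x − (35/2)) is tangent when its distance from (3, −2) is √29:
(−29/2m − (0))² = 29(m² + 1)
25m² − 4 = 0, so m = −2/5 or m = 2/5.
With m = −2/5: 2x + 5y = 25. With m = 2/5: 2x − 5y = 45.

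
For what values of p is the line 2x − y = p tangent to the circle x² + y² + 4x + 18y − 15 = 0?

p = 5 ± 10√5

The line touches the circle iff its distance from (−2, −9) is 10:
|2·(−2) − 1·(−9) − p| / √5 = 10
|p − (5)| = 10√5.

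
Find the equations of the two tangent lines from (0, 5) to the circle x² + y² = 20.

x − 2y = −10 and x + 2y = 10

A line y − (5) = m(x − (0)) is tangent when its distance from (0, 0) is 2√5:
(0m − (−5))² = 20(m² + 1)
4m² − 1 = 0, so m = 1/2 or m = −1/2.
With m = 1/2: x − 2y = −10. With m = −1/2: x + 2y = 10.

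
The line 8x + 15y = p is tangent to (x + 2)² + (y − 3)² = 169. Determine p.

Tangency holds when the distance from the centre (−2, 3) to the line equals the radius 13:
|8·(−2) + 15·3 − p| / √289 = 13
|p − (29)| = 13·17, so p = 250 or p = −192.

p = −192 or p = 250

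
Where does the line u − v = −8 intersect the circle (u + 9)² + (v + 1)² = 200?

(−19, −11) and (1, 9)

Express v = u + 8 and substitute into the circle:
2u² + 36u − 38 = 0  ⟹  u² + 18u − 19 = 0
u = 1 or u = −19, giving (1, 9) and (−19, −11).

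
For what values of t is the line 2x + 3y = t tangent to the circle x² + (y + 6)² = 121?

t = −18 ± 11√13

Tangency holds when the distance from the centre (0, −6) to the line equals the radius 11:
|2·0 + 3·(−6) − t| / √13 = 11
|t − (−18)| = 11√13.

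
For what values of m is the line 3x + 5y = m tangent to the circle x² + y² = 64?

m = ±8√34

Tangency holds when the distance from the centre (0, 0) to the line equals the radius 8:
|3·0 + 5·0 − m| / √34 = 8
|m| = 8√34.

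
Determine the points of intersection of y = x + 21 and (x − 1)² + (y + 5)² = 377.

(−15, 6) and (−10, 11)

Express y = x + 21 and substitute into the circle:
2x² + 50x + 300 = 0  ⟹  x² + 25x + 150 = 0
x = −10 or x = −15, giving (−10, 11) and (−15, 6).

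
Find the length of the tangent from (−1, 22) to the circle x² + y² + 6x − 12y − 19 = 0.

The centre is (−3, 6) and r = 8. The square of the distance from P to the centre is 4 + 256 = 260.
By the tangent–radius right angle, tangent length = √(|PO|² − r²) = √196 = 14.

14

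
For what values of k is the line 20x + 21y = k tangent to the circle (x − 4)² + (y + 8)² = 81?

Tangency holds when the distance from the centre (4, −8) to the line equals the radius 9:
|20·4 + 21·(−8) − k| / √841 = 9
|k − (−88)| = 9·29, so k = 173 or k = −349.

k = −349 or k = 173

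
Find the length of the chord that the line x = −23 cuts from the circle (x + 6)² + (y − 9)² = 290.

The line gives x = −23. Substituting into the circle:
y² − 18y + 80 = 0
y = 10 or y = 8, giving (−23, 10) and (−23, 8).
|(−23, 10) − (−23, 8)| = √((0)² + (2)²) = 2.

2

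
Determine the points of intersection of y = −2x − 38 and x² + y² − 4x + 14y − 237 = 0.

(−15, −8) and (−9, −20)

Substitute y = −2x − 38:
5x² + 120x + 675 = 0  ⟹  x² + 24x + 135 = 0
x = −9 or x = −15, giving (−9, −20) and (−15, −8).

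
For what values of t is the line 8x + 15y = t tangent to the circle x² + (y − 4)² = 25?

The line touches the circle iff its distance from (0, 4) is 5:
|8·0 + 15·4 − t| / √289 = 5
|t − (60)| = 5·17, so t = 145 or t = −25.

t = −25 or t = 145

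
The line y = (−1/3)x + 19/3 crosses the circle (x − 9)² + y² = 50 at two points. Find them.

(4, 5) and (16, 1)

Express y = (19 − x)/3 and substitute into the circle:
10x² − 200x + 640 = 0  ⟹  x² − 20x + 64 = 0
x = 16 or x = 4, giving (16, 1) and (4, 5).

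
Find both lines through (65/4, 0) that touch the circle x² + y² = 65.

Write the tangent as mx − y + (0 − m·(65/4)) = 0 and set its distance from the centre to √65:
[m·(−65/4) − (0)]² = 65(m² + 1)
49m² − 16 = 0, so m = −4/7 or m = 4/7.
With m = −4/7: 4x + 7y = 65. With m = 4/7: 4x − 7y = 65.

4x + 7y = 65 and 4x − 7y = 65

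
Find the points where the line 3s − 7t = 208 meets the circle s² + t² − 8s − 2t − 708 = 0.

Substitute t = (−208 + 3s)/7:
58s² − 1682s + 11484 = 0  ⟹  s² − 29s + 198 = 0
s = 18 or s = 11, giving (18, −22) and (11, −25).

(11, −25) and (18, −22)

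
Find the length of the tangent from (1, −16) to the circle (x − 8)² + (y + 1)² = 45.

√229

The centre is (8, −1) and r = 3√5. The square of the distance from P to the centre is 49 + 225 = 274.
Power of the point: PT² = |PO|² − r² = 229, so PT = √229.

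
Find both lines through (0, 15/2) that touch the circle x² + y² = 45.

Write the tangent as mx − y + (15/2 − m·(0)) = 0 and set its distance from the centre to 3√5:
(0m − (−15/2))² = 45(m² + 1)
4m² − 1 = 0, so m = −1/2 or m = 1/2.
Through (0, 15/2) these give x + 2y = 15 and x − 2y = −15.

x + 2y = 15 and x − 2y = −15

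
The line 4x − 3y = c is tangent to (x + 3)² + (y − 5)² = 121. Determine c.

The line touches the circle iff its distance from (−3, 5) is 11:
|4·(−3) − 3·5 − c| / √25 = 11
|c − (−27)| = 11·5, so c = 28 or c = −82.

c = −82 or c = 28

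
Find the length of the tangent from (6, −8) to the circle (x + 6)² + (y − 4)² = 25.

√263

With centre O = (−6, 4), |OP|² = 288 and r² = 25.
Power of the point: PT² = |PO|² − r² = 263, so PT = √263.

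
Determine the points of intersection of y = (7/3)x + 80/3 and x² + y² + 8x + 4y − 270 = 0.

(−17, −13) and (−5, 15)

Express y = (80 + 7x)/3 and substitute into the circle:
58x² + 1276x + 4930 = 0  ⟹  x² + 22x + 85 = 0
x = −5 or x = −17, giving (−5, 15) and (−17, −13).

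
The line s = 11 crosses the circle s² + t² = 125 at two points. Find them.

The line gives s = 11. Substituting into the circle:
t² − 4 = 0
t = 2 or t = −2, giving (11, 2) and (11, −2).

(11, −2) and (11, 2)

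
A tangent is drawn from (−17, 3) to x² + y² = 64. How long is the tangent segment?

3√26

Centre (0, 0), r² = 64. |PO|² = (−17)² + (3)² = 298.
The tangent meets the radius at right angles, so tangent² = |PO|² − r² = 298 − 64 = 234.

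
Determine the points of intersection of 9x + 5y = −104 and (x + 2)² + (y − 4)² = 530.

(−21, 17) and (−1, −19)

Substitute y = (−104 − 9x)/5:
106x² + 2332x + 2226 = 0  ⟹  x² + 22x + 21 = 0
x = −1 or x = −21, giving (−1, −19) and (−21, 17).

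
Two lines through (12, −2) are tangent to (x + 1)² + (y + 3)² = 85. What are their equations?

Let a tangent through (12, −2) have slope m. Its distance from (−1, −3) must equal √85:
(−13m − (−1))² = 85(m² + 1)
42m² − 13m − 42 = 0, so m = −6/7 or m = 7/6.
Through (12, −2) these give 6x + 7y = 58 and 7x − 6y = 96.

6x + 7y = 58 and 7x − 6y = 96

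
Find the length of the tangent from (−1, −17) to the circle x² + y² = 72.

With centre O = (0, 0), |OP|² = 290 and r² = 72.
By the tangent–radius right angle, tangent length = √(|PO|² − r²) = √218.

√218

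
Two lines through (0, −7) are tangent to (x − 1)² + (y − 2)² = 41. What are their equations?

5x + 4y = −28 and 4x − 5y = 35

Write the tangent as mx − y + (−7 − m·(0)) = 0 and set its distance from the centre to √41:
[m·(1) − (9)]² = 41(m² + 1)
20m² + 9m − 20 = 0, so m = −5/4 or m = 4/5.
Through (0, −7) these give 5x + 4y = −28 and 4x − 5y = 35.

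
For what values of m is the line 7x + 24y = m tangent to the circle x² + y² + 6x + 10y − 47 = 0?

m = −366 or m = 84

The line touches the circle iff its distance from (−3, −5) is 9:
|7·(−3) + 24·(−5) − m| / √625 = 9
|m − (−141)| = 9·25, so m = 84 or m = −366.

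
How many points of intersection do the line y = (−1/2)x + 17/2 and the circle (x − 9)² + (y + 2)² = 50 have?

2

Substituting the line into the circle gives 5x² − 114x + 565 = 0.
Discriminant = (−114)² − 4·5·(565) = 1696 > 0.
Two real roots: the line is a secant.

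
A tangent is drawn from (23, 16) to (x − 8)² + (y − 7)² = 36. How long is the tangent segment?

With centre O = (8, 7), |OP|² = 306 and r² = 36.
Power of the point: PT² = |PO|² − r² = 270, so PT = 3√30.

3√30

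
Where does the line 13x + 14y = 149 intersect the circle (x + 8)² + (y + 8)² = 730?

Express y = (149 − 13x)/14 and substitute into the circle:
365x² − 3650x − 62415 = 0  ⟹  x² − 10x − 171 = 0
x = 19 or x = −9, giving (19, −7) and (−9, 19).

(−9, 19) and (19, −7)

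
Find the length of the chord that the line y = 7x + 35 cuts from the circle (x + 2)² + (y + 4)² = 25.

The distance from (−2, −4) to the line is 25/√50, and r² = 25.
Chord = 2√(r² − d²) = 2·√(25/2) = 5√2.

5√2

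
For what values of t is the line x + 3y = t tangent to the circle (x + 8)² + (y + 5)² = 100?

t = −23 ± 10√10

For a tangent, require d(centre, line) = r = 10.
|1·(−8) + 3·(−5) − t| / √10 = 10
|t − (−23)| = 10√10.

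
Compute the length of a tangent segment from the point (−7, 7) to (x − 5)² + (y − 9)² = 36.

With centre O = (5, 9), |OP|² = 148 and r² = 36.
The tangent meets the radius at right angles, so tangent² = |PO|² − r² = 148 − 36 = 112.

4√7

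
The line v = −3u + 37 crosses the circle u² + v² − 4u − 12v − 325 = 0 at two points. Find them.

Express v = −3u + 37 and substitute into the circle:
10u² − 190u + 600 = 0  ⟹  u² − 19u + 60 = 0
u = 15 or u = 4, giving (15, −8) and (4, 25).

(4, 25) and (15, −8)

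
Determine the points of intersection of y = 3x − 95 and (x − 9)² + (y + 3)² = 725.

From the line, y = 3x − 95. Substituting:
10x² − 570x + 7820 = 0  ⟹  x² − 57x + 782 = 0
x = 34 or x = 23, giving (34, 7) and (23, −26).

(23, −26) and (34, 7)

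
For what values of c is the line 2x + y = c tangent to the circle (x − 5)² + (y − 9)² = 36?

c = 19 ± 6√5

The line touches the circle iff its distance from (5, 9) is 6:
|2·5 + 1·9 − c| / √5 = 6
|c − (19)| = 6√5.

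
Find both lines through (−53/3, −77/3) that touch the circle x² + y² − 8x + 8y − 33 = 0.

Let a tangent through (−53/3, −77/3) have slope m. Its distance from (4, −4) must equal √65:
(65/3m − (65/3))² = 65(m² + 1)
28m² − 65m + 28 = 0, so m = 4/7 or m = 7/4.
Through (−53/3, −77/3) these give 4x − 7y = 109 and 7x − 4y = −21.

4x − 7y = 109 and 7x − 4y = −21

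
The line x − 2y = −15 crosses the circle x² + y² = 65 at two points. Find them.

Substitute y = (15 + x)/2:
5x² + 30x − 35 = 0  ⟹  x² + 6x − 7 = 0
x = 1 or x = −7, giving (1, 8) and (−7, 4).

(−7, 4) and (1, 8)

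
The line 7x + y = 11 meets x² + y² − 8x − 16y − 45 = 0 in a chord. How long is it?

15√2

Centre (4, 8), r² = 125. Perpendicular distance d from centre to line = |25| / √50 = 25/√50.
Half the chord is √(r² − d²) = √(225/2), so the full chord is 15√2.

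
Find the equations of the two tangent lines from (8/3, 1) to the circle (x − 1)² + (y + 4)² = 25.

y = 1 and 3x + 4y = 12

A line y − (1) = m(x − (8/3)) is tangent when its distance from (1, −4) is 5:
(−5/3m − (−5))² = 25(m² + 1)
4m² + 3m = 0, so m = 0 or m = −3/4.
With m = 0: y = 1. With m = −3/4: 3x + 4y = 12.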